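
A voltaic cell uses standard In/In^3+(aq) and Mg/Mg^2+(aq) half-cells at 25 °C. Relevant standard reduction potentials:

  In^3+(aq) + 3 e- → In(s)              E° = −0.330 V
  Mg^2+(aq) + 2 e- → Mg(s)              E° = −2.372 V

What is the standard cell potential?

Of the two couples in this cell, the one with the more positive reduction potential is reduced at the cathode: here that is In³⁺/In (−0.330 V); Mg²⁺/Mg (−2.372 V) is the anode.
E°cell = E°(cathode) − E°(anode) = −0.330 − (−2.372) = +2.042 V.

+2.042 V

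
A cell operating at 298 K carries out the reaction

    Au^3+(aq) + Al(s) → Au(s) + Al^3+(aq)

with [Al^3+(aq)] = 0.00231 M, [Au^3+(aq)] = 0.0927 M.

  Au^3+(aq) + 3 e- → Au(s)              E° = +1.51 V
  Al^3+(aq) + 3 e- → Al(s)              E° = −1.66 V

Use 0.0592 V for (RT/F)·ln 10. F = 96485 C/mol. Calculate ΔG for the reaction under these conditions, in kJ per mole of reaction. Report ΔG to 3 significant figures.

The standard cell potential is +1.51 − (−1.66) = +3.17 V, with n = 3 electrons in the balanced equation.
Here Q = [Al^3+(aq)] / [Au^3+(aq)] = 0.0249 (log Q = −1.603), giving E = +3.17 − (0.0592/3)·(−1.603) = +3.2016 V.
ΔG = −nFE = −(3)(96485)(+3.2016) J/mol = −927 kJ/mol.

−927 kJ/mol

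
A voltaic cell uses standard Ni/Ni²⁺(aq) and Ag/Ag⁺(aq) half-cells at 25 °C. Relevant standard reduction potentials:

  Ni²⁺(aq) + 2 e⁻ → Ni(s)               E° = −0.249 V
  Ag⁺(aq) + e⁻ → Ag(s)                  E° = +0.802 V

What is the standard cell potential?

Of the two couples in this cell, the one with the more positive reduction potential is reduced at the cathode: here that is Ag⁺/Ag (+0.802 V); Ni²⁺/Ni (−0.249 V) is the anode.
E°cell = E°(cathode) − E°(anode) = +0.802 − (−0.249) = +1.051 V.

+1.051 V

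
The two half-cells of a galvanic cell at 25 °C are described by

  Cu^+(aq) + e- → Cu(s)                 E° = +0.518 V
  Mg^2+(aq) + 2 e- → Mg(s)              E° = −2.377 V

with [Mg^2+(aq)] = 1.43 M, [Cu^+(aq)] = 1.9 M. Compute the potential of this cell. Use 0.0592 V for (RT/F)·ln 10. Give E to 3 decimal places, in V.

+2.907 V

The Cu⁺/Cu couple has the more positive E°, so it is the cathode; Mg²⁺/Mg is the anode.
E°cell = E°cat − E°an = +0.518 − (−2.377) = +2.895 V; n = 2.
For the overall reaction 2 Cu^+(aq) + Mg(s) → 2 Cu(s) + Mg^2+(aq), Q = [Mg^2+(aq)] / [Cu^+(aq)]^2 = 0.396, giving log Q = −0.402.
Applying E = E° − (RT ln10/nF)·log Q gives +2.895 − (0.0592/2)(−0.402) = +2.907 V.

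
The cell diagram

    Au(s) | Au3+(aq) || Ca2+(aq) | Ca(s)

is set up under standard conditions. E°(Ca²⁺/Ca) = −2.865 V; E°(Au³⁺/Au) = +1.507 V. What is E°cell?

By convention the left-hand electrode in cell notation is the anode (oxidation) and the right-hand electrode is the cathode (reduction).
E°cell = E°(right) − E°(left) = −2.865 − (+1.507) = −4.372 V.
The negative sign shows that, as written, the cell would require an external voltage to drive the reaction.

−4.372 V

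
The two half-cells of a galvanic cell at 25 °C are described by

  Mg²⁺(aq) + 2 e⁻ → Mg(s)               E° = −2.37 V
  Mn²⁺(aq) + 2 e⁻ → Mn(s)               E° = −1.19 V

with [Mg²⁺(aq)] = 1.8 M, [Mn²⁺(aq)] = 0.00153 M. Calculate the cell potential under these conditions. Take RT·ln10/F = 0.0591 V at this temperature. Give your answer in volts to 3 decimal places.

+1.089 V

Mn²⁺/Mn is reduced (cathode, E° = −1.19 V) and Mg²⁺/Mg is oxidized (anode).
E°cell = E°cat − E°an = −1.19 − (−2.37) = +1.18 V; n = 2.
Balancing gives Mn²⁺(aq) + Mg(s) → Mn(s) + Mg²⁺(aq); hence Q = [Mg²⁺(aq)] / [Mn²⁺(aq)] = 1.18×10^3 (log Q = 3.071).
E = E° − (0.0591/n)·log Q = +1.18 − (0.0591/2)(3.071) = +1.089 V.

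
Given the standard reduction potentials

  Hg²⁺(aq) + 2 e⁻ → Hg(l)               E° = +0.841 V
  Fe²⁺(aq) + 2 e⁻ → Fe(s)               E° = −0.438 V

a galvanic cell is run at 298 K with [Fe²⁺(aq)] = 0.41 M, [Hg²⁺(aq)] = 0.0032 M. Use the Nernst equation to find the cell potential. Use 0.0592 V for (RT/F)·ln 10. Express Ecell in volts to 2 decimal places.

+1.22 V

Since E°(Hg²⁺/Hg) > E°(Fe²⁺/Fe), Hg²⁺/Hg serves as the cathode.
The standard potential is +0.841 − (−0.438) = +1.279 V and the balanced reaction transfers n = 2 electrons.
The balanced reaction is Hg²⁺(aq) + Fe(s) → Hg(l) + Fe²⁺(aq), so Q = [Fe²⁺(aq)] / [Hg²⁺(aq)] = 128 and log Q = 2.108.
E = E° − (0.0592/n)·log Q = +1.279 − (0.0592/2)(2.108) = +1.22 V.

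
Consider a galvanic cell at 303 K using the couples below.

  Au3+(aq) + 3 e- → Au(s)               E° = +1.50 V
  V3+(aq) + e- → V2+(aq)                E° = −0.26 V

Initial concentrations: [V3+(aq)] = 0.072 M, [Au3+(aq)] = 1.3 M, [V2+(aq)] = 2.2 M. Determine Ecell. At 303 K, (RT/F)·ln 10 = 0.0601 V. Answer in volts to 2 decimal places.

The Au³⁺/Au couple has the more positive E°, so it is the cathode; V³⁺/V²⁺ is the anode.
The standard potential is +1.50 − (−0.26) = +1.76 V and the balanced reaction transfers n = 3 electrons.
The balanced reaction is Au3+(aq) + 3 V2+(aq) → Au(s) + 3 V3+(aq), so Q = [V3+(aq)]^3 / ([Au3+(aq)]·[V2+(aq)]^3) = 2.7×10^−5 and log Q = −4.569.
Applying E = E° − (RT ln10/nF)·log Q gives +1.76 − (0.0601/3)(−4.569) = +1.85 V.

+1.85 V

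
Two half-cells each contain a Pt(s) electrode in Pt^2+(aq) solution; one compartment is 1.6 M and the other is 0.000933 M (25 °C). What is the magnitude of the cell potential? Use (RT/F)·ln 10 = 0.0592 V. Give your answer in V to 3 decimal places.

0.096 V

For a concentration cell E°cell = 0, since both electrodes use the same couple.
The compartment with the higher Pt^2+(aq) concentration (1.6 M) acts as the cathode; ions are reduced there and produced at the dilute (0.000933 M) anode.
With n = 2, Ecell = −(0.0592/2)·log([dilute]/[conc]) = −(0.0592/2)·log(0.000933/1.6) = +0.096 V.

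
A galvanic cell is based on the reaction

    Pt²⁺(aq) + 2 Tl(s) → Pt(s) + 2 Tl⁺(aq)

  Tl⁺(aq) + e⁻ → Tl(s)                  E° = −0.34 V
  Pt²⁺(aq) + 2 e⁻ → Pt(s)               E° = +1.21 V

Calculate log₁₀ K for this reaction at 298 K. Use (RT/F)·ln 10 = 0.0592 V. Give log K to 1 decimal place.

log K = 52.4

The Pt²⁺/Pt couple is reduced (cathode); E°cell = +1.21 − (−0.34) = +1.55 V with n = 2.
At equilibrium E = 0, so log K = nE°cell / 0.0592 = (2)(+1.55) / 0.0592 = 52.4.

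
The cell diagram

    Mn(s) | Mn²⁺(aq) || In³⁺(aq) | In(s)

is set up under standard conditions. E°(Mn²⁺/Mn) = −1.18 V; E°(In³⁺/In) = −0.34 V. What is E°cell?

+0.84 V

By convention the left-hand electrode in cell notation is the anode (oxidation) and the right-hand electrode is the cathode (reduction).
E°cell = E°(right) − E°(left) = −0.34 − (−1.18) = +0.84 V.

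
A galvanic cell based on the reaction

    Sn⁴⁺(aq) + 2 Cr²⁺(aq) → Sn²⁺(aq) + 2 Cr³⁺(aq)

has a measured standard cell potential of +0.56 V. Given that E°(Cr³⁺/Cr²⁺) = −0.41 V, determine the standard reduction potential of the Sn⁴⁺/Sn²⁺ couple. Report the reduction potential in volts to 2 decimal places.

In the reaction as written the Sn⁴⁺/Sn²⁺ couple is reduced (cathode) and Cr³⁺/Cr²⁺ is oxidized (anode), so E°cell = E°(Sn⁴⁺/Sn²⁺) − E°(Cr³⁺/Cr²⁺).
E°(Sn⁴⁺/Sn²⁺) = E°cell + E°(anode) = +0.56 + (−0.41) = +0.15 V.

+0.15 V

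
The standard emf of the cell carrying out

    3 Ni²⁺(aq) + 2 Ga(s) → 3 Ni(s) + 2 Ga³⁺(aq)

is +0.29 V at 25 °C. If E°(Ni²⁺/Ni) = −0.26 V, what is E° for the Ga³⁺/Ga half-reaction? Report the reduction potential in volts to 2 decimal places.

−0.55 V

In the reaction as written the Ni²⁺/Ni couple is reduced (cathode) and Ga³⁺/Ga is oxidized (anode), so E°cell = E°(Ni²⁺/Ni) − E°(Ga³⁺/Ga).
E°(Ga³⁺/Ga) = E°(cathode) − E°cell = −0.26 − (+0.29) = −0.55 V.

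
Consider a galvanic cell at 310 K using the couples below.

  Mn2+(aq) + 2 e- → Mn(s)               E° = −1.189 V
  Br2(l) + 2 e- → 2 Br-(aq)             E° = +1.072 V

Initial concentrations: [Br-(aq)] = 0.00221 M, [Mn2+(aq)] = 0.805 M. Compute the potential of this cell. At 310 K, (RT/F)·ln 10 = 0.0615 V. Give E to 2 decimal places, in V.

Since E°(Br₂/Br⁻) > E°(Mn²⁺/Mn), Br₂/Br⁻ serves as the cathode.
E°cell = E°cat − E°an = +1.072 − (−1.189) = +2.261 V; n = 2.
For the overall reaction Br2(l) + Mn(s) → 2 Br-(aq) + Mn2+(aq), Q = [Br-(aq)]^2·[Mn2+(aq)] = 3.93×10^−6, giving log Q = −5.405.
E = E° − (0.0615/n)·log Q = +2.261 − (0.0615/2)(−5.405) = +2.43 V.

+2.43 V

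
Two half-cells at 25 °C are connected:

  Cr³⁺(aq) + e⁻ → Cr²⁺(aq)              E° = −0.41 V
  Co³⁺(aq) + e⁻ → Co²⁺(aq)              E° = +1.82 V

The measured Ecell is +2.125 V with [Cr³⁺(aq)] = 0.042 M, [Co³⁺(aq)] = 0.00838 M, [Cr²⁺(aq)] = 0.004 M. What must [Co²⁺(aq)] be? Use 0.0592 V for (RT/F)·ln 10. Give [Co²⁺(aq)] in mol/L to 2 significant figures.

0.047 M

With Co³⁺/Co²⁺ at the cathode and Cr³⁺/Cr²⁺ at the anode, E°cell = +1.82 − (−0.41) = +2.23 V (n = 1).
Rearranging E = E° − (0.0592/n)·log Q gives log Q = 1(+2.23 − (+2.125))/0.0592 = 1.774.
Balancing electrons gives Co³⁺(aq) + Cr²⁺(aq) → Co²⁺(aq) + Cr³⁺(aq); thus Q = ([Co²⁺(aq)]·[Cr³⁺(aq)]) / ([Co³⁺(aq)]·[Cr²⁺(aq)]).
Isolating [Co²⁺(aq)] in Q = 10^{1.774} yields log [Co²⁺(aq)] = −1.324, i.e. 0.047 M.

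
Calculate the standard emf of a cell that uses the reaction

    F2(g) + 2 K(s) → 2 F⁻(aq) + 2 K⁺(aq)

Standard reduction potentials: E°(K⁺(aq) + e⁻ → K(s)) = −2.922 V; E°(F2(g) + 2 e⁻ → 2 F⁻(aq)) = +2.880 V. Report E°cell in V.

In the reaction as written, F2(g) is reduced (cathode) and K⁺(aq) is produced by oxidation at the anode.
E°cell = E°(cathode) − E°(anode) = +2.880 − (−2.922) = +5.802 V.
The positive value indicates the reaction is spontaneous as written.

+5.802 V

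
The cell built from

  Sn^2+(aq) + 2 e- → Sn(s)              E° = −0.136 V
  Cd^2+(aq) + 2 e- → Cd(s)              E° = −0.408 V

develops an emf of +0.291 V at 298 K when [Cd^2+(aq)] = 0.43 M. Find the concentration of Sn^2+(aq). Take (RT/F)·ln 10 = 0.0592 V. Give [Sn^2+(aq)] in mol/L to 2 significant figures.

1.9 M

The Sn²⁺/Sn couple has the larger reduction potential, so it is the cathode: E°cell = −0.136 − (−0.408) = +0.272 V and n = 2.
Since E = E° − (0.0592/n)·log Q, log Q = n(E° − E)/0.0592 = −0.642.
The balanced reaction is Sn^2+(aq) + Cd(s) → Sn(s) + Cd^2+(aq), so Q = [Cd^2+(aq)] / [Sn^2+(aq)].
Isolating [Sn^2+(aq)] in Q = 10^{−0.642} yields log [Sn^2+(aq)] = 0.275, i.e. 1.9 M.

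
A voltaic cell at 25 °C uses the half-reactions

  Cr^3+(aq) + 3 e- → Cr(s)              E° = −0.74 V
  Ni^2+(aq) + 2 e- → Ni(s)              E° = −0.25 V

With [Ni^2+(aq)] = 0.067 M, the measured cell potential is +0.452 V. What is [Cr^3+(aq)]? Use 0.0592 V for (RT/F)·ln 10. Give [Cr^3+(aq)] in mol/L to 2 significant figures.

1.5 M

The Ni²⁺/Ni couple has the larger reduction potential, so it is the cathode: E°cell = −0.25 − (−0.74) = +0.49 V and n = 6.
Since E = E° − (0.0592/n)·log Q, log Q = n(E° − E)/0.0592 = 3.851.
The balanced reaction is 3 Ni^2+(aq) + 2 Cr(s) → 3 Ni(s) + 2 Cr^3+(aq), so Q = [Cr^3+(aq)]^2 / [Ni^2+(aq)]^3.
Substituting the known concentrations and solving, log [Cr^3+(aq)] = 0.165 and [Cr^3+(aq)] = 1.5 M.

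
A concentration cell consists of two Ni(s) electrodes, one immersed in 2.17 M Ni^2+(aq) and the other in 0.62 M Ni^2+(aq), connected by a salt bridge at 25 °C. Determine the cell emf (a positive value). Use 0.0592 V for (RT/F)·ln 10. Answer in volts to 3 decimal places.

0.016 V

For a concentration cell E°cell = 0, since both electrodes use the same couple.
The compartment with the higher Ni^2+(aq) concentration (2.17 M) acts as the cathode; ions are reduced there and produced at the dilute (0.62 M) anode.
With n = 2, Ecell = −(0.0592/2)·log([dilute]/[conc]) = −(0.0592/2)·log(0.62/2.17) = +0.016 V.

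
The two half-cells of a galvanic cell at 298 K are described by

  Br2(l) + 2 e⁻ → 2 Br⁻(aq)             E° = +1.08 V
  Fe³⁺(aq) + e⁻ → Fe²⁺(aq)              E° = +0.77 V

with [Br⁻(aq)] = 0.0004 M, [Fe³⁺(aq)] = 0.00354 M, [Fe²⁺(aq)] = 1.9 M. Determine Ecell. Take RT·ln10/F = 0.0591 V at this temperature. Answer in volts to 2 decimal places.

Since E°(Br₂/Br⁻) > E°(Fe³⁺/Fe²⁺), Br₂/Br⁻ serves as the cathode.
E°cell = E°cat − E°an = +1.08 − (+0.77) = +0.31 V; n = 2.
Balancing gives Br2(l) + 2 Fe²⁺(aq) → 2 Br⁻(aq) + 2 Fe³⁺(aq); hence Q = ([Br⁻(aq)]^2·[Fe³⁺(aq)]^2) / [Fe²⁺(aq)]^2 = 5.55×10^−13 (log Q = −12.255).
E = E° − (0.0591/n)·log Q = +0.31 − (0.0591/2)(−12.255) = +0.67 V.

+0.67 V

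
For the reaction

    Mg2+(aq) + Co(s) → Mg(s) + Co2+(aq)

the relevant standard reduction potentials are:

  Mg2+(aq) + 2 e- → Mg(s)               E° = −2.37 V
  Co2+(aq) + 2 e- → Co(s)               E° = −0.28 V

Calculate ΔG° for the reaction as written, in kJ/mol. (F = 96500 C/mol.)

+403 kJ/mol

In the reaction as written Mg2+(aq) is reduced, so the Mg²⁺/Mg couple is the cathode and Co²⁺/Co is the anode.
E°cell = −2.37 − (−0.28) = −2.09 V; balancing electrons gives n = 2.
ΔG° = −nFE°cell = −(2)(96500)(−2.09) J/mol = +403 kJ/mol.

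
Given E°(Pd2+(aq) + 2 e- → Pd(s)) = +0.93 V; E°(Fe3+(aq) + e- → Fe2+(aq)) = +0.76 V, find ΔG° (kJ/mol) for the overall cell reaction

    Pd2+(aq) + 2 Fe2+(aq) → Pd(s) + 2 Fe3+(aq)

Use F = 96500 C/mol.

In the reaction as written Pd2+(aq) is reduced, so the Pd²⁺/Pd couple is the cathode and Fe³⁺/Fe²⁺ is the anode.
E°cell = +0.93 − (+0.76) = +0.17 V; balancing electrons gives n = 2.
ΔG° = −nFE°cell = −(2)(96500)(+0.17) J/mol = −32.8 kJ/mol.

−32.8 kJ/mol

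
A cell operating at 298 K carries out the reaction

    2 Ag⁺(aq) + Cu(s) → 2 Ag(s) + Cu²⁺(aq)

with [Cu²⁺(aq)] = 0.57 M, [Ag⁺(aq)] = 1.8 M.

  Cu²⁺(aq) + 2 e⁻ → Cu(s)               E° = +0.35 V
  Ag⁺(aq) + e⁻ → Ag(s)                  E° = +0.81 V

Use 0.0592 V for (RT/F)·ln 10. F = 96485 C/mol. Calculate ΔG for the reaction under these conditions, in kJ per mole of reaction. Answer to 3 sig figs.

−93.1 kJ/mol

E°cell = +0.81 − (+0.35) = +0.46 V; the balanced reaction transfers n = 2 electrons.
The reaction quotient is [Cu²⁺(aq)] / [Ag⁺(aq)]^2 = 0.176; by Nernst, E = +0.46 − (0.0592/2)(−0.755) = +0.4823 V.
Then ΔG = −nFE = −2 × 96485 × +0.4823 J/mol = −93.1 kJ/mol.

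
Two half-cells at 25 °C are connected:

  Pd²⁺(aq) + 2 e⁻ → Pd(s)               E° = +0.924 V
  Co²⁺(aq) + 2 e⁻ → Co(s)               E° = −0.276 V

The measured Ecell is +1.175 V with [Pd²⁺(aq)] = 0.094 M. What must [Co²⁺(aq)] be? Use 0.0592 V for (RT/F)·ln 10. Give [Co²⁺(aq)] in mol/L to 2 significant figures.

0.66 M

Pd²⁺/Pd is the cathode (higher E°); E°cell = +0.924 − (−0.276) = +1.200 V with n = 2.
Rearranging E = E° − (0.0592/n)·log Q gives log Q = 2(+1.200 − (+1.175))/0.0592 = 0.845.
For Pd²⁺(aq) + Co(s) → Pd(s) + Co²⁺(aq), the reaction quotient is Q = [Co²⁺(aq)] / [Pd²⁺(aq)].
Isolating [Co²⁺(aq)] in Q = 10^{0.845} yields log [Co²⁺(aq)] = −0.182, i.e. 0.66 M.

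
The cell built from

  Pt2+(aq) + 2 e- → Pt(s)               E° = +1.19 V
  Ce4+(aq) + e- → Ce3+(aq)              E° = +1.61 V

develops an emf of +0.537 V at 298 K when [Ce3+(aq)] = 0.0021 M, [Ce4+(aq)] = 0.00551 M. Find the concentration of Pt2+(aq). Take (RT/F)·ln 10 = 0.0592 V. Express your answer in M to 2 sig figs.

The Ce⁴⁺/Ce³⁺ couple has the larger reduction potential, so it is the cathode: E°cell = +1.61 − (+1.19) = +0.42 V and n = 2.
Since E = E° − (0.0592/n)·log Q, log Q = n(E° − E)/0.0592 = −3.953.
For 2 Ce4+(aq) + Pt(s) → 2 Ce3+(aq) + Pt2+(aq), the reaction quotient is Q = ([Ce3+(aq)]^2·[Pt2+(aq)]) / [Ce4+(aq)]^2.
Isolating [Pt2+(aq)] in Q = 10^{−3.953} yields log [Pt2+(aq)] = −3.115, i.e. 0.00077 M.

0.00077 M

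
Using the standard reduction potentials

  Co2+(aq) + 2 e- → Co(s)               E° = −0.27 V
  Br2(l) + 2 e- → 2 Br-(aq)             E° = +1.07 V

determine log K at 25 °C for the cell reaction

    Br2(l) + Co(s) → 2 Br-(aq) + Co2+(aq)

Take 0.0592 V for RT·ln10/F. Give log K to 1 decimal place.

log K = 45.3

The Br₂/Br⁻ couple is reduced (cathode); E°cell = +1.07 − (−0.27) = +1.34 V with n = 2.
At equilibrium E = 0, so log K = nE°cell / 0.0592 = (2)(+1.34) / 0.0592 = 45.3.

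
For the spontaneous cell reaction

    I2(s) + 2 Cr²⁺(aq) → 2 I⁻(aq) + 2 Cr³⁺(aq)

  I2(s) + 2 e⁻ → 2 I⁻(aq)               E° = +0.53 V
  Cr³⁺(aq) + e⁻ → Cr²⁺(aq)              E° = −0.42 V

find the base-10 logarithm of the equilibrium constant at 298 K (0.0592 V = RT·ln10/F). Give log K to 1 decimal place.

log K = 32.1

The I₂/I⁻ couple is reduced (cathode); E°cell = +0.53 − (−0.42) = +0.95 V with n = 2.
At equilibrium E = 0, so log K = nE°cell / 0.0592 = (2)(+0.95) / 0.0592 = 32.1.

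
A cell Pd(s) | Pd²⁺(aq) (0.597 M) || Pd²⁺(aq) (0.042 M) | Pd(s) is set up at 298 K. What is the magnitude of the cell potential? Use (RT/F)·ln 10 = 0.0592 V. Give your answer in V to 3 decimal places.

0.034 V

For a concentration cell E°cell = 0, since both electrodes use the same couple.
The compartment with the higher Pd²⁺(aq) concentration (0.597 M) acts as the cathode; ions are reduced there and produced at the dilute (0.042 M) anode.
With n = 2, Ecell = −(0.0592/2)·log([dilute]/[conc]) = −(0.0592/2)·log(0.042/0.597) = +0.034 V.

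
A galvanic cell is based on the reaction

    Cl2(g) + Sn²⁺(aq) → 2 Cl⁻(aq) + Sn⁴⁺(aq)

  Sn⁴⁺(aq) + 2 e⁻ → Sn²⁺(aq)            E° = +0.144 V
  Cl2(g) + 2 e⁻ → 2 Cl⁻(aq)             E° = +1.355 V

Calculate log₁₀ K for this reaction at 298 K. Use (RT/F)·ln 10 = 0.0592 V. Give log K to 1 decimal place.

The Cl₂/Cl⁻ couple is reduced (cathode); E°cell = +1.355 − (+0.144) = +1.211 V with n = 2.
At equilibrium E = 0, so log K = nE°cell / 0.0592 = (2)(+1.211) / 0.0592 = 40.9.

log K = 40.9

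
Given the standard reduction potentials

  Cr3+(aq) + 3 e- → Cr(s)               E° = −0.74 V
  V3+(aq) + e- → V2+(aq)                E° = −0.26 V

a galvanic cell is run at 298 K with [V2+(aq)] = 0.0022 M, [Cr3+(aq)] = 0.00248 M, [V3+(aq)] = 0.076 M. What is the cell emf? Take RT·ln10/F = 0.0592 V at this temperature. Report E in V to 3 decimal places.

The V³⁺/V²⁺ couple has the more positive E°, so it is the cathode; Cr³⁺/Cr is the anode.
E°cell = E°cat − E°an = −0.26 − (−0.74) = +0.48 V; n = 3.
For the overall reaction 3 V3+(aq) + Cr(s) → 3 V2+(aq) + Cr3+(aq), Q = ([V2+(aq)]^3·[Cr3+(aq)]) / [V3+(aq)]^3 = 6.02×10^−8, giving log Q = −7.221.
By the Nernst equation, E = +0.48 − (0.0592/3)·(−7.221) = +0.622 V.

+0.622 V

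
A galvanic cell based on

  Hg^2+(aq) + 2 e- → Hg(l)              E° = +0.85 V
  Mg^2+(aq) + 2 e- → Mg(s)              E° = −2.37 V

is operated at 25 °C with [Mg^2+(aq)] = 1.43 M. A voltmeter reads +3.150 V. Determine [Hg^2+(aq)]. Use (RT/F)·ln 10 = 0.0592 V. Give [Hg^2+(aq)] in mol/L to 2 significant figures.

Hg²⁺/Hg is the cathode (higher E°); E°cell = +0.85 − (−2.37) = +3.22 V with n = 2.
Rearranging E = E° − (0.0592/n)·log Q gives log Q = 2(+3.22 − (+3.150))/0.0592 = 2.365.
The balanced reaction is Hg^2+(aq) + Mg(s) → Hg(l) + Mg^2+(aq), so Q = [Mg^2+(aq)] / [Hg^2+(aq)].
Substituting the known concentrations and solving, log [Hg^2+(aq)] = −2.210 and [Hg^2+(aq)] = 0.0062 M.

0.0062 M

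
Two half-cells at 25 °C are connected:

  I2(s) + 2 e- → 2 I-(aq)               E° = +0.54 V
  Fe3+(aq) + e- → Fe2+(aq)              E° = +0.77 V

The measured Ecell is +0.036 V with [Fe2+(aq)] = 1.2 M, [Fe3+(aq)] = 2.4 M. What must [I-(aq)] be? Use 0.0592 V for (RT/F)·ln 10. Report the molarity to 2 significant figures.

0.00026 M

The Fe³⁺/Fe²⁺ couple has the larger reduction potential, so it is the cathode: E°cell = +0.77 − (+0.54) = +0.23 V and n = 2.
Since E = E° − (0.0592/n)·log Q, log Q = n(E° − E)/0.0592 = 6.554.
For 2 Fe3+(aq) + 2 I-(aq) → 2 Fe2+(aq) + I2(s), the reaction quotient is Q = [Fe2+(aq)]^2 / ([Fe3+(aq)]^2·[I-(aq)]^2).
Substituting the known concentrations and solving, log [I-(aq)] = −3.578 and [I-(aq)] = 0.00026 M.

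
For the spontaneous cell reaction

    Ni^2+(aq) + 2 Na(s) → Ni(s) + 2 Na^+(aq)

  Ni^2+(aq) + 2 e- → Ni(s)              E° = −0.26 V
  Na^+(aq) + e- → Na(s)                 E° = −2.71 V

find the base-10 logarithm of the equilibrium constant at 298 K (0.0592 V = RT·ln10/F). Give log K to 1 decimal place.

The Ni²⁺/Ni couple is reduced (cathode); E°cell = −0.26 − (−2.71) = +2.45 V with n = 2.
At equilibrium E = 0, so log K = nE°cell / 0.0592 = (2)(+2.45) / 0.0592 = 82.8.

log K = 82.8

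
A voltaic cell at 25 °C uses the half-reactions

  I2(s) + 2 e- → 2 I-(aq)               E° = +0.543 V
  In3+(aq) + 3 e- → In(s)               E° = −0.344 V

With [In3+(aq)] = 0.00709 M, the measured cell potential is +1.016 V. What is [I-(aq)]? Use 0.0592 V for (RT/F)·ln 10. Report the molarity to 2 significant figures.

0.034 M

I₂/I⁻ is the cathode (higher E°); E°cell = +0.543 − (−0.344) = +0.887 V with n = 6.
Rearranging E = E° − (0.0592/n)·log Q gives log Q = 6(+0.887 − (+1.016))/0.0592 = −13.074.
Balancing electrons gives 3 I2(s) + 2 In(s) → 6 I-(aq) + 2 In3+(aq); thus Q = [I-(aq)]^6·[In3+(aq)]^2.
Isolating [I-(aq)] in Q = 10^{−13.074} yields log [I-(aq)] = −1.463, i.e. 0.034 M.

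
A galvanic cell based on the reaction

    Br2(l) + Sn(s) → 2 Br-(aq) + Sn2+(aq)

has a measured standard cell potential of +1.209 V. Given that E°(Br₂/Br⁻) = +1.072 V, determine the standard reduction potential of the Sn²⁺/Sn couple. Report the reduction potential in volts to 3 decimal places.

In the reaction as written the Br₂/Br⁻ couple is reduced (cathode) and Sn²⁺/Sn is oxidized (anode), so E°cell = E°(Br₂/Br⁻) − E°(Sn²⁺/Sn).
E°(Sn²⁺/Sn) = E°(cathode) − E°cell = +1.072 − (+1.209) = −0.137 V.

−0.137 V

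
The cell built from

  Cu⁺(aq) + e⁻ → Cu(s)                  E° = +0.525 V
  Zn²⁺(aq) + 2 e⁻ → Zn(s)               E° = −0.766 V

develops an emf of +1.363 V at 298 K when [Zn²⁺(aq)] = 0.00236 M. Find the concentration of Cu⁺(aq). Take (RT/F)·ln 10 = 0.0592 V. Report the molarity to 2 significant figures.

Cu⁺/Cu is the cathode (higher E°); E°cell = +0.525 − (−0.766) = +1.291 V with n = 2.
Rearranging E = E° − (0.0592/n)·log Q gives log Q = 2(+1.291 − (+1.363))/0.0592 = −2.432.
Balancing electrons gives 2 Cu⁺(aq) + Zn(s) → 2 Cu(s) + Zn²⁺(aq); thus Q = [Zn²⁺(aq)] / [Cu⁺(aq)]^2.
Solving for the unknown gives log [Cu⁺(aq)] = −0.098, so [Cu⁺(aq)] ≈ 0.80 M.

0.80 M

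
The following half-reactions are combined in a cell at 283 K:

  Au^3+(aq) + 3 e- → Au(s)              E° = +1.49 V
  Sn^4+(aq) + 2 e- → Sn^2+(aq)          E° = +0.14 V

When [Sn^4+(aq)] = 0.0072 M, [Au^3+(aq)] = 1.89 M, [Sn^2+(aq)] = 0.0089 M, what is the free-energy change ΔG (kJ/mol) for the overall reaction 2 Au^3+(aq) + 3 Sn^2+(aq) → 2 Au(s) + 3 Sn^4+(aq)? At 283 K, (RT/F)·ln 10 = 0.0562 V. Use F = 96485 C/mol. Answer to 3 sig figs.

−786 kJ/mol

With Au³⁺/Au reduced at the cathode, E°cell = +1.49 − (+0.14) = +1.35 V and n = 6.
Q = [Sn^4+(aq)]^3 / ([Au^3+(aq)]^2·[Sn^2+(aq)]^3) = 0.148, so log Q = −0.829 and E = +1.35 − (0.0562/6)(−0.829) = +1.3578 V.
Then ΔG = −nFE = −6 × 96485 × +1.3578 J/mol = −786 kJ/mol.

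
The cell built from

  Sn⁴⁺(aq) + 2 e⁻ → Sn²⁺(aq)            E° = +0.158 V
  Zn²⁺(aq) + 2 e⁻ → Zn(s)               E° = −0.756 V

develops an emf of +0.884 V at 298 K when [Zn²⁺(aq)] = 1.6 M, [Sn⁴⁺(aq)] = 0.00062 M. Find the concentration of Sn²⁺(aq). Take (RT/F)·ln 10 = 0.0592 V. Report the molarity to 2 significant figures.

The Sn⁴⁺/Sn²⁺ couple has the larger reduction potential, so it is the cathode: E°cell = +0.158 − (−0.756) = +0.914 V and n = 2.
From the Nernst equation, log Q = n(E° − E)/0.0592 = 2·(+0.914 − (+0.884))/0.0592 = 1.014.
Balancing electrons gives Sn⁴⁺(aq) + Zn(s) → Sn²⁺(aq) + Zn²⁺(aq); thus Q = ([Sn²⁺(aq)]·[Zn²⁺(aq)]) / [Sn⁴⁺(aq)].
Solving for the unknown gives log [Sn²⁺(aq)] = −2.398, so [Sn²⁺(aq)] ≈ 0.0040 M.

0.0040 M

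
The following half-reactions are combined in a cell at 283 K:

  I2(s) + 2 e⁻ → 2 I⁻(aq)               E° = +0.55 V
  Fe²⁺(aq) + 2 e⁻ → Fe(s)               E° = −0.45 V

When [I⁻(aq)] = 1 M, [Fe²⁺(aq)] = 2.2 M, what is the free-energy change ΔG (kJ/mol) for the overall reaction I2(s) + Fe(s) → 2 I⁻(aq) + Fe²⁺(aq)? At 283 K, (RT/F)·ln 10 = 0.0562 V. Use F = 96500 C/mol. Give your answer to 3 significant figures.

−191 kJ/mol

The standard cell potential is +0.55 − (−0.45) = +1.00 V, with n = 2 electrons in the balanced equation.
Here Q = [I⁻(aq)]^2·[Fe²⁺(aq)] = 2.2 (log Q = 0.342), giving E = +1.00 − (0.0562/2)·(0.342) = +0.9904 V.
ΔG = −nFE = −(2)(96500)(+0.9904) J/mol = −191 kJ/mol.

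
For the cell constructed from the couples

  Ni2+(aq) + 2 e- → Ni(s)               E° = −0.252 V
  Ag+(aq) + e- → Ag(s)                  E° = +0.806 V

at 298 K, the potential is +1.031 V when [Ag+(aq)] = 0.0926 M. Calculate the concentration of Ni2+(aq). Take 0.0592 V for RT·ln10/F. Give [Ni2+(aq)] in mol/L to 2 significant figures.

0.070 M

The Ag⁺/Ag couple has the larger reduction potential, so it is the cathode: E°cell = +0.806 − (−0.252) = +1.058 V and n = 2.
Rearranging E = E° − (0.0592/n)·log Q gives log Q = 2(+1.058 − (+1.031))/0.0592 = 0.912.
The balanced reaction is 2 Ag+(aq) + Ni(s) → 2 Ag(s) + Ni2+(aq), so Q = [Ni2+(aq)] / [Ag+(aq)]^2.
Substituting the known concentrations and solving, log [Ni2+(aq)] = −1.155 and [Ni2+(aq)] = 0.070 M.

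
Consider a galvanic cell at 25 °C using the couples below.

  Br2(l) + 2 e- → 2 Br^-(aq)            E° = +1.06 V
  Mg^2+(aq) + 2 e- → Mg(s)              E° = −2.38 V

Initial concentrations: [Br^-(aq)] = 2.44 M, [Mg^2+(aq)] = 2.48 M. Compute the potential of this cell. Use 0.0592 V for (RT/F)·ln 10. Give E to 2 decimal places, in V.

Br₂/Br⁻ is reduced (cathode, E° = +1.06 V) and Mg²⁺/Mg is oxidized (anode).
E°cell = +1.06 − (−2.38) = +3.44 V, with n = 2 electrons transferred.
For the overall reaction Br2(l) + Mg(s) → 2 Br^-(aq) + Mg^2+(aq), Q = [Br^-(aq)]^2·[Mg^2+(aq)] = 14.8, giving log Q = 1.169.
By the Nernst equation, E = +3.44 − (0.0592/2)·(1.169) = +3.41 V.

+3.41 V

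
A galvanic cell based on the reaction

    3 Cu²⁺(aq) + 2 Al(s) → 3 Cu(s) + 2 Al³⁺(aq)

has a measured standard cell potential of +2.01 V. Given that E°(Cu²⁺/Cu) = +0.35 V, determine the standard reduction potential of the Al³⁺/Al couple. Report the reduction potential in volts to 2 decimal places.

In the reaction as written the Cu²⁺/Cu couple is reduced (cathode) and Al³⁺/Al is oxidized (anode), so E°cell = E°(Cu²⁺/Cu) − E°(Al³⁺/Al).
E°(Al³⁺/Al) = E°(cathode) − E°cell = +0.35 − (+2.01) = −1.66 V.

−1.66 V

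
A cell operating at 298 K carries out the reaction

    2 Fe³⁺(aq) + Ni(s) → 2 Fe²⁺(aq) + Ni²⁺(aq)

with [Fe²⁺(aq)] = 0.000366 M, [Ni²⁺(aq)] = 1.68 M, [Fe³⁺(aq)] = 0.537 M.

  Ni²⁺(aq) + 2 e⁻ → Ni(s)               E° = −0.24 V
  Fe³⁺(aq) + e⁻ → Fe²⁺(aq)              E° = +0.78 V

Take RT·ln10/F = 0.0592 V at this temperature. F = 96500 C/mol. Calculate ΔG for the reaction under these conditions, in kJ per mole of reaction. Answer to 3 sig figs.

−232 kJ/mol

With Fe³⁺/Fe²⁺ reduced at the cathode, E°cell = +0.78 − (−0.24) = +1.02 V and n = 2.
Q = ([Fe²⁺(aq)]^2·[Ni²⁺(aq)]) / [Fe³⁺(aq)]^2 = 7.8×10^−7, so log Q = −6.108 and E = +1.02 − (0.0592/2)(−6.108) = +1.2008 V.
Then ΔG = −nFE = −2 × 96500 × +1.2008 J/mol = −232 kJ/mol.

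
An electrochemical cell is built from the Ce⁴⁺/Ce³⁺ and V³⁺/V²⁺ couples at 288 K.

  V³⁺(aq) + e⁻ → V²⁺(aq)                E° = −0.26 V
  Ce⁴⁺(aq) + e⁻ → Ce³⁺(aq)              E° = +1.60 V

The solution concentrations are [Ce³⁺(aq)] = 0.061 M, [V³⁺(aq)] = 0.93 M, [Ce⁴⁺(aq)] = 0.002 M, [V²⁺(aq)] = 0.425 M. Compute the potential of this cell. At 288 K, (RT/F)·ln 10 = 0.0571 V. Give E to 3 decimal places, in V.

+1.756 V

Ce⁴⁺/Ce³⁺ is reduced (cathode, E° = +1.60 V) and V³⁺/V²⁺ is oxidized (anode).
E°cell = +1.60 − (−0.26) = +1.86 V, with n = 1 electron transferred.
The balanced reaction is Ce⁴⁺(aq) + V²⁺(aq) → Ce³⁺(aq) + V³⁺(aq), so Q = ([Ce³⁺(aq)]·[V³⁺(aq)]) / ([Ce⁴⁺(aq)]·[V²⁺(aq)]) = 66.7 and log Q = 1.824.
Applying E = E° − (RT ln10/nF)·log Q gives +1.86 − (0.0571/1)(1.824) = +1.756 V.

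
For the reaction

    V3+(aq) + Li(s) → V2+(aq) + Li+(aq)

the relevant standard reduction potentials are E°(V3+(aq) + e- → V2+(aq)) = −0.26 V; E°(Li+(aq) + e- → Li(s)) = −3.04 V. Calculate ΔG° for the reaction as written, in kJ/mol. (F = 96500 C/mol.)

−268 kJ/mol

In the reaction as written V3+(aq) is reduced, so the V³⁺/V²⁺ couple is the cathode and Li⁺/Li is the anode.
E°cell = −0.26 − (−3.04) = +2.78 V; balancing electrons gives n = 1.
ΔG° = −nFE°cell = −(1)(96500)(+2.78) J/mol = −268 kJ/mol.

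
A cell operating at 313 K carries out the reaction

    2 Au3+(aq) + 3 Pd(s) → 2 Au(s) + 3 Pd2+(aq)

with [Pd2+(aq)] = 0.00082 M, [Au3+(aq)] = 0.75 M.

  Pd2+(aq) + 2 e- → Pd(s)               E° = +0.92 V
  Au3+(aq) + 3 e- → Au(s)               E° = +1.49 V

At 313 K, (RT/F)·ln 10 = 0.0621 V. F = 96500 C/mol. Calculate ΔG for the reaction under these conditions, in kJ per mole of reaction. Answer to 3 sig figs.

The standard cell potential is +1.49 − (+0.92) = +0.57 V, with n = 6 electrons in the balanced equation.
The reaction quotient is [Pd2+(aq)]^3 / [Au3+(aq)]^2 = 9.8×10^−10; by Nernst, E = +0.57 − (0.0621/6)(−9.009) = +0.6632 V.
ΔG = −nFE = −(6)(96500)(+0.6632) J/mol = −384 kJ/mol.

−384 kJ/mol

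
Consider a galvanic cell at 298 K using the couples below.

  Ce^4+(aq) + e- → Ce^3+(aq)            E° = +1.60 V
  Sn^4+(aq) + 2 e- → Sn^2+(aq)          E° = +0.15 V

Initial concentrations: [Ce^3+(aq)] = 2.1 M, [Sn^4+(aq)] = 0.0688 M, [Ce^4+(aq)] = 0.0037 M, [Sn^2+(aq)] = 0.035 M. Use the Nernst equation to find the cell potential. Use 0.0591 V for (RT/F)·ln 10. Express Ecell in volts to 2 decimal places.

Since E°(Ce⁴⁺/Ce³⁺) > E°(Sn⁴⁺/Sn²⁺), Ce⁴⁺/Ce³⁺ serves as the cathode.
E°cell = E°cat − E°an = +1.60 − (+0.15) = +1.45 V; n = 2.
The balanced reaction is 2 Ce^4+(aq) + Sn^2+(aq) → 2 Ce^3+(aq) + Sn^4+(aq), so Q = ([Ce^3+(aq)]^2·[Sn^4+(aq)]) / ([Ce^4+(aq)]^2·[Sn^2+(aq)]) = 6.33×10^5 and log Q = 5.802.
Applying E = E° − (RT ln10/nF)·log Q gives +1.45 − (0.0591/2)(5.802) = +1.28 V.

+1.28 V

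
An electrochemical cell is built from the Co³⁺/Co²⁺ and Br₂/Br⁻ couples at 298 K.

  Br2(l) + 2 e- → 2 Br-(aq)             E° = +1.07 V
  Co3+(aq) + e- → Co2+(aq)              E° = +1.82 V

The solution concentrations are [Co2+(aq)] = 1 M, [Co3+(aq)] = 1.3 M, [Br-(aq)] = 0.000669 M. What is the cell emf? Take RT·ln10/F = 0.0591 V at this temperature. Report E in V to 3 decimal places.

Since E°(Co³⁺/Co²⁺) > E°(Br₂/Br⁻), Co³⁺/Co²⁺ serves as the cathode.
E°cell = E°cat − E°an = +1.82 − (+1.07) = +0.75 V; n = 2.
Balancing gives 2 Co3+(aq) + 2 Br-(aq) → 2 Co2+(aq) + Br2(l); hence Q = [Co2+(aq)]^2 / ([Co3+(aq)]^2·[Br-(aq)]^2) = 1.32×10^6 (log Q = 6.121).
By the Nernst equation, E = +0.75 − (0.0591/2)·(6.121) = +0.569 V.

+0.569 V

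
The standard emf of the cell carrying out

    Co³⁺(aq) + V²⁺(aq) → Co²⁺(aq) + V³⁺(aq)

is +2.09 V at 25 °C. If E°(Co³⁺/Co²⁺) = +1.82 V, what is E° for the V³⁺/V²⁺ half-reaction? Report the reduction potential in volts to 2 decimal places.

In the reaction as written the Co³⁺/Co²⁺ couple is reduced (cathode) and V³⁺/V²⁺ is oxidized (anode), so E°cell = E°(Co³⁺/Co²⁺) − E°(V³⁺/V²⁺).
E°(V³⁺/V²⁺) = E°(cathode) − E°cell = +1.82 − (+2.09) = −0.27 V.

−0.27 V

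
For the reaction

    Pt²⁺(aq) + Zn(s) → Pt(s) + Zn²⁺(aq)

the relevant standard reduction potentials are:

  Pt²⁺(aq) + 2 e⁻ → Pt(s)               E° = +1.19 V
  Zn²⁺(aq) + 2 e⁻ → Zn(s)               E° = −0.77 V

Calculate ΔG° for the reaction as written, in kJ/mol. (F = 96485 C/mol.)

−378 kJ/mol

In the reaction as written Pt²⁺(aq) is reduced, so the Pt²⁺/Pt couple is the cathode and Zn²⁺/Zn is the anode.
E°cell = +1.19 − (−0.77) = +1.96 V; balancing electrons gives n = 2.
ΔG° = −nFE°cell = −(2)(96485)(+1.96) J/mol = −378 kJ/mol.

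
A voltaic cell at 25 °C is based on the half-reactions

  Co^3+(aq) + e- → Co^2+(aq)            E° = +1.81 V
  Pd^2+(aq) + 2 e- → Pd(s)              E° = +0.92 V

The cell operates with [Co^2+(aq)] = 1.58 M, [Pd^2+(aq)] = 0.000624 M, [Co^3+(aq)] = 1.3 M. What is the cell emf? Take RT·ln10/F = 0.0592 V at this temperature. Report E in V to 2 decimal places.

+0.98 V

The Co³⁺/Co²⁺ couple has the more positive E°, so it is the cathode; Pd²⁺/Pd is the anode.
The standard potential is +1.81 − (+0.92) = +0.89 V and the balanced reaction transfers n = 2 electrons.
For the overall reaction 2 Co^3+(aq) + Pd(s) → 2 Co^2+(aq) + Pd^2+(aq), Q = ([Co^2+(aq)]^2·[Pd^2+(aq)]) / [Co^3+(aq)]^2 = 0.000922, giving log Q = −3.035.
E = E° − (0.0592/n)·log Q = +0.89 − (0.0592/2)(−3.035) = +0.98 V.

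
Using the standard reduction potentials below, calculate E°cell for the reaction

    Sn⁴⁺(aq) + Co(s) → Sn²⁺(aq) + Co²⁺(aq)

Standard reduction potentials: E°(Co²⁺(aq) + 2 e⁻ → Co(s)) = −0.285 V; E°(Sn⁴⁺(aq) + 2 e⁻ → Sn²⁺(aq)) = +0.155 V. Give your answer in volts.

Sn⁴⁺(aq) gains electrons, so the Sn⁴⁺/Sn²⁺ couple is the cathode; the Co²⁺/Co couple is the anode.
E°cell = E°(cathode) − E°(anode) = +0.155 − (−0.285) = +0.440 V.
The positive value indicates the reaction is spontaneous as written.

+0.440 V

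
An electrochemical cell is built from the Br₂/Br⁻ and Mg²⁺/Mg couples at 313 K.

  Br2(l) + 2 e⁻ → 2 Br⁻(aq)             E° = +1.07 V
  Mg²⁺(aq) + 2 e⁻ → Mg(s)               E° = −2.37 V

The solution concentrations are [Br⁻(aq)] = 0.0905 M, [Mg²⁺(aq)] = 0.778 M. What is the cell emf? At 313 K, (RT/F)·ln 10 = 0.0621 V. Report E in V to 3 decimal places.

+3.508 V

Since E°(Br₂/Br⁻) > E°(Mg²⁺/Mg), Br₂/Br⁻ serves as the cathode.
E°cell = +1.07 − (−2.37) = +3.44 V, with n = 2 electrons transferred.
For the overall reaction Br2(l) + Mg(s) → 2 Br⁻(aq) + Mg²⁺(aq), Q = [Br⁻(aq)]^2·[Mg²⁺(aq)] = 0.00637, giving log Q = −2.196.
Applying E = E° − (RT ln10/nF)·log Q gives +3.44 − (0.0621/2)(−2.196) = +3.508 V.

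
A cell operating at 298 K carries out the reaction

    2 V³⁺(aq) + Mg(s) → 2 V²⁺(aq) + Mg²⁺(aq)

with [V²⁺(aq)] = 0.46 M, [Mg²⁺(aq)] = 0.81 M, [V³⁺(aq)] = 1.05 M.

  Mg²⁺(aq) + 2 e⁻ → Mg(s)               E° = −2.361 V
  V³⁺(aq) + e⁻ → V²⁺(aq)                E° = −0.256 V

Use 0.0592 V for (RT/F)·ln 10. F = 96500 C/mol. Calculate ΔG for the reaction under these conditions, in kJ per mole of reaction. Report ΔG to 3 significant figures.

−411 kJ/mol

E°cell = −0.256 − (−2.361) = +2.105 V; the balanced reaction transfers n = 2 electrons.
Q = ([V²⁺(aq)]^2·[Mg²⁺(aq)]) / [V³⁺(aq)]^2 = 0.155, so log Q = −0.808 and E = +2.105 − (0.0592/2)(−0.808) = +2.1289 V.
Then ΔG = −nFE = −2 × 96500 × +2.1289 J/mol = −411 kJ/mol.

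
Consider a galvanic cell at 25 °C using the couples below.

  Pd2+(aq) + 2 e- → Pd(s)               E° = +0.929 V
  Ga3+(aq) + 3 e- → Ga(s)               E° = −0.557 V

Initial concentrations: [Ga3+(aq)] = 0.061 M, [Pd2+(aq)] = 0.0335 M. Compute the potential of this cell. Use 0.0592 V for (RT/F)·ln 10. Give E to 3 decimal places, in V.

+1.466 V

Pd²⁺/Pd is reduced (cathode, E° = +0.929 V) and Ga³⁺/Ga is oxidized (anode).
E°cell = E°cat − E°an = +0.929 − (−0.557) = +1.486 V; n = 6.
Balancing gives 3 Pd2+(aq) + 2 Ga(s) → 3 Pd(s) + 2 Ga3+(aq); hence Q = [Ga3+(aq)]^2 / [Pd2+(aq)]^3 = 99 (log Q = 1.996).
Applying E = E° − (RT ln10/nF)·log Q gives +1.486 − (0.0592/6)(1.996) = +1.466 V.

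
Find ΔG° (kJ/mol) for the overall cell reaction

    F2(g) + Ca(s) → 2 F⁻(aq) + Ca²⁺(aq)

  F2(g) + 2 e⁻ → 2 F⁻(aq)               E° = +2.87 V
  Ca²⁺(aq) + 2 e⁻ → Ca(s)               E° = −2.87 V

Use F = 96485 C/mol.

In the reaction as written F2(g) is reduced, so the F₂/F⁻ couple is the cathode and Ca²⁺/Ca is the anode.
E°cell = +2.87 − (−2.87) = +5.74 V; balancing electrons gives n = 2.
ΔG° = −nFE°cell = −(2)(96485)(+5.74) J/mol = −1108 kJ/mol.

−1108 kJ/mol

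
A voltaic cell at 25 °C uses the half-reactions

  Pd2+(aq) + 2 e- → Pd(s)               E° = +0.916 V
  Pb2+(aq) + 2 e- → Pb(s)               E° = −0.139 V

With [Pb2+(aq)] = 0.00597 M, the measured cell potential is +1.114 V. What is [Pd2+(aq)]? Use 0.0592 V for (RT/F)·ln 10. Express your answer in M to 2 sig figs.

0.59 M

Pd²⁺/Pd is the cathode (higher E°); E°cell = +0.916 − (−0.139) = +1.055 V with n = 2.
Since E = E° − (0.0592/n)·log Q, log Q = n(E° − E)/0.0592 = −1.993.
For Pd2+(aq) + Pb(s) → Pd(s) + Pb2+(aq), the reaction quotient is Q = [Pb2+(aq)] / [Pd2+(aq)].
Substituting the known concentrations and solving, log [Pd2+(aq)] = −0.231 and [Pd2+(aq)] = 0.59 M.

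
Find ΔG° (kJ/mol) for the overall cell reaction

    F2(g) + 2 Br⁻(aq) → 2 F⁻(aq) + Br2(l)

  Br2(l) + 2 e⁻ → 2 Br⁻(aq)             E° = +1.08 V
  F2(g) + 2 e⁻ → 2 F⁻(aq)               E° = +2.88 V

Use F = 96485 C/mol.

In the reaction as written F2(g) is reduced, so the F₂/F⁻ couple is the cathode and Br₂/Br⁻ is the anode.
E°cell = +2.88 − (+1.08) = +1.80 V; balancing electrons gives n = 2.
ΔG° = −nFE°cell = −(2)(96485)(+1.80) J/mol = −347 kJ/mol.

−347 kJ/mol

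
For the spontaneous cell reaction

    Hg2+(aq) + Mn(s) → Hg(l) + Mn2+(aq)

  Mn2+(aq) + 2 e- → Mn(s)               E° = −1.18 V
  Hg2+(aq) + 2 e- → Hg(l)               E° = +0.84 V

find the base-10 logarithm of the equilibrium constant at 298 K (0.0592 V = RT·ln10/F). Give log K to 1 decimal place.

The Hg²⁺/Hg couple is reduced (cathode); E°cell = +0.84 − (−1.18) = +2.02 V with n = 2.
At equilibrium E = 0, so log K = nE°cell / 0.0592 = (2)(+2.02) / 0.0592 = 68.2.

log K = 68.2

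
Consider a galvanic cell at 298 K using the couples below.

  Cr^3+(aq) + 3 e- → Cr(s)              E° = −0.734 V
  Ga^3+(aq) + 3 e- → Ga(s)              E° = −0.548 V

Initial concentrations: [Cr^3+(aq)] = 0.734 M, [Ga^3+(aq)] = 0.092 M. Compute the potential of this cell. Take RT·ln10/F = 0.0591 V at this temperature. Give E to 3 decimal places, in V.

Ga³⁺/Ga is reduced (cathode, E° = −0.548 V) and Cr³⁺/Cr is oxidized (anode).
E°cell = −0.548 − (−0.734) = +0.186 V, with n = 3 electrons transferred.
The balanced reaction is Ga^3+(aq) + Cr(s) → Ga(s) + Cr^3+(aq), so Q = [Cr^3+(aq)] / [Ga^3+(aq)] = 7.98 and log Q = 0.902.
E = E° − (0.0591/n)·log Q = +0.186 − (0.0591/3)(0.902) = +0.168 V.

+0.168 V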